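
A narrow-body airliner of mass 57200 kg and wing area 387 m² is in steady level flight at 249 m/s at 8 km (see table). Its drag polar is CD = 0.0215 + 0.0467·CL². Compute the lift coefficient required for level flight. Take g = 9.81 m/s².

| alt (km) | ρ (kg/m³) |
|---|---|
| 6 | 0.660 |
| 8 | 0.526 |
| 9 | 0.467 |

At 8 km, from the table: ρ = 0.526 kg/m³.
In steady level flight, lift balances weight: W = mg = 57200 × 9.81 = 5.6113×10^5 N.
Dynamic pressure q = 0.5 × 0.526 × 249² = 16310 Pa.
CL = 2W/(ρv²S) = 2×5.6113×10^5/(0.526×249²×387) = 0.08892.

CL = 0.0889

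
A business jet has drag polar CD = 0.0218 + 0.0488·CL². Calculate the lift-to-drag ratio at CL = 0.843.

L/D = 14.9

CD = 0.0218 + 0.0488 × 0.843² = 0.05648
L/D = CL/CD = 0.843 / 0.05648 = 14.9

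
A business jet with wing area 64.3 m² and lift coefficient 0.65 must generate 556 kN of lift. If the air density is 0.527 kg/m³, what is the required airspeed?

L = ½ρv²S·CL ⇒ v = √(2L/(ρ·S·CL))
v = √(2 × 5.56×10^5 / (0.527 × 64.3 × 0.65)) = √50490 = 225 m/s

v = 225 m/s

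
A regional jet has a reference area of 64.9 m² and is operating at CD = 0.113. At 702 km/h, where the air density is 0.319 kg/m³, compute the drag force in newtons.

Convert speed: v = 702 km/h ÷ 3.6 = 195 m/s.
D = ½ρv²S·CD = ½ × 0.319 × 195² × 64.9 × 0.113 = 44500 N ≈ 44.5 kN

D = 44500 N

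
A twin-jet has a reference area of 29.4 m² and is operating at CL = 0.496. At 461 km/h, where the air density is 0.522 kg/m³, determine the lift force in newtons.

Convert speed: v = 461 km/h ÷ 3.6 = 128.1 m/s.
L = ½ρv²S·CL = ½ × 0.522 × 128.1² × 29.4 × 0.496 = 62400 N ≈ 62.4 kN

L = 62400 N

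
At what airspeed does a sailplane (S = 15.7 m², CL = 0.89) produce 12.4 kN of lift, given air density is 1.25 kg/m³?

v = 37.7 m/s

L = ½ρv²S·CL ⇒ v = √(2L/(ρ·S·CL))
v = √(2 × 12400 / (1.25 × 15.7 × 0.89)) = √1420 = 37.7 m/s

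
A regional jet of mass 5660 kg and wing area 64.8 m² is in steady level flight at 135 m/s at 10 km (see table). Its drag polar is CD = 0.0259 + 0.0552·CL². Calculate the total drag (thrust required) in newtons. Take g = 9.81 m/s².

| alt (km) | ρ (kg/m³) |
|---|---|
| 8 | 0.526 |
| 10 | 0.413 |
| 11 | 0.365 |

D = 7010 N

At 10 km, from the table: ρ = 0.413 kg/m³.
Weight W = mg = 5660 × 9.81 = 55525 N; in level flight L = W.
q = ½ρv² = ½ × 0.413 × 135² = 3763 Pa.
Required CL = L/(qS) = 55525/(3763·64.8) = 0.2277.
CD = 0.0259 + 0.0552 × 0.2277² = 0.02876.
D = q·S·CD = 3763 × 64.8 × 0.02876 = 7014 N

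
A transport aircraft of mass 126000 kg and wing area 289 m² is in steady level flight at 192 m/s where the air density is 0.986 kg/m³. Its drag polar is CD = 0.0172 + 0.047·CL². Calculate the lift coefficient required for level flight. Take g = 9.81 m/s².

Level flight ⇒ L = W = m·g = 126000 × 9.81 = 1.2361×10^6 N.
Dynamic pressure q = 0.5 × 0.986 × 192² = 18170 Pa.
CL = W/(q·S) = 1.2361×10^6 / (18170 × 289) = 0.2353.

CL = 0.235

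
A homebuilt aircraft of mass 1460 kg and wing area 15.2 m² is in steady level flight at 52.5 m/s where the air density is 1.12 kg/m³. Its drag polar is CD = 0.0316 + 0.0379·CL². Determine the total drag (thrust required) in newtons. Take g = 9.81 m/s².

D = 1070 N

Weight W = mg = 1460 × 9.81 = 14323 N; in level flight L = W.
q = ½ρv² = ½ × 1.12 × 52.5² = 1544 Pa.
Required CL = L/(qS) = 14323/(1544·15.2) = 0.6105.
CD = 0.0316 + 0.0379 × 0.6105² = 0.04572.
D = q·S·CD = 1544 × 15.2 × 0.04572 = 1073 N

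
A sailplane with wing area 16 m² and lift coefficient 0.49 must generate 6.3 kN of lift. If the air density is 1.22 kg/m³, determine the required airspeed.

L = ½ρv²S·CL ⇒ v = √(2L/(ρ·S·CL))
v = √(2 × 6300 / (1.22 × 16 × 0.49)) = √1317 = 36.3 m/s

v = 36.3 m/s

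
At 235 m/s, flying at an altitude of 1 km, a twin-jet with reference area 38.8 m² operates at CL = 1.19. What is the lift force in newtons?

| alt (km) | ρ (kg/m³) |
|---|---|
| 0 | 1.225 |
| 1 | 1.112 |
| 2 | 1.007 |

At 1 km, from the table: ρ = 1.112 kg/m³.
Dynamic pressure q = ½ρv² = ½ × 1.112 × 235² = 30710 Pa.
L = q·S·CL = 30710 × 38.8 × 1.19 = 1.42×10^6 N ≈ 1420 kN

L = 1.42×10^6 N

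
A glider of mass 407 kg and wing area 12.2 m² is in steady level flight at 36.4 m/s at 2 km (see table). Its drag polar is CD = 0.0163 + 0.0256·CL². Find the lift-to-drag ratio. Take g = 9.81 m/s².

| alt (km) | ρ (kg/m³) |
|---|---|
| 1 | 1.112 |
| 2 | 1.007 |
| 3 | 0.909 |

At 2 km, from the table: ρ = 1.007 kg/m³.
Weight W = mg = 407 × 9.81 = 3992.7 N; in level flight L = W.
Dynamic pressure q = 0.5 × 1.007 × 36.4² = 667.1 Pa.
CL = W/(q·S) = 3992.7 / (667.1 × 12.2) = 0.4906.
CD = 0.0163 + 0.0256 × 0.4906² = 0.02246.
L/D = CL/CD = 0.4906 / 0.02246 = 21.8

L/D = 21.8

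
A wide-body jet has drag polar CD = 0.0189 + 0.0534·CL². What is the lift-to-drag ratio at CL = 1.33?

L/D = 11.7

CD = 0.0189 + 0.0534 × 1.33² = 0.1134
L/D = CL/CD = 1.33 / 0.1134 = 11.7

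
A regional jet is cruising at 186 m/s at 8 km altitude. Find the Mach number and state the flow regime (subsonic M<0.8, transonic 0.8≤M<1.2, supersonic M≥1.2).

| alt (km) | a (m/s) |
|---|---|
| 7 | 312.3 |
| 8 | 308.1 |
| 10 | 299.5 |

At 8 km, from the table: a = 308.1 m/s.
M = v/a = 186 / 308.1 = 0.604
M = 0.604 → subsonic.

M = 0.604 (subsonic)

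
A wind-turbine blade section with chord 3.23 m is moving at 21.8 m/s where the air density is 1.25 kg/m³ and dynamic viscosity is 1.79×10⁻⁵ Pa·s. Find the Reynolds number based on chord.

Re = 4.92×10^6

Re = ρ·v·c/μ = 1.25 × 21.8 × 3.23 / (1.79×10⁻⁵) = 4.92×10^6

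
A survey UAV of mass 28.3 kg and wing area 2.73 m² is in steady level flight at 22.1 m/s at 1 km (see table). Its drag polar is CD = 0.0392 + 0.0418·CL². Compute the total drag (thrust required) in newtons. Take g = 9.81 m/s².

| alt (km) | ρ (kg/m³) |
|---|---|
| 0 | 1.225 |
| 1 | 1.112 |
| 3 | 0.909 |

At 1 km, from the table: ρ = 1.112 kg/m³.
Level flight ⇒ L = W = m·g = 28.3 × 9.81 = 277.62 N.
q = ½ρv² = ½ × 1.112 × 22.1² = 271.6 Pa.
CL = W/(q·S) = 277.62 / (271.6 × 2.73) = 0.3745.
CD = 0.0392 + 0.0418 × 0.3745² = 0.04506.
D = q·S·CD = 271.6 × 2.73 × 0.04506 = 33.41 N

D = 33.4 N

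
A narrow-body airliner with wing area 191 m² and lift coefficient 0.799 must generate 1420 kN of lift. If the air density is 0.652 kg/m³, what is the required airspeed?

L = ½ρv²S·CL ⇒ v = √(2L/(ρ·S·CL))
v = √(2 × 1.42×10^6 / (0.652 × 191 × 0.799)) = √28540 = 169 m/s

v = 169 m/s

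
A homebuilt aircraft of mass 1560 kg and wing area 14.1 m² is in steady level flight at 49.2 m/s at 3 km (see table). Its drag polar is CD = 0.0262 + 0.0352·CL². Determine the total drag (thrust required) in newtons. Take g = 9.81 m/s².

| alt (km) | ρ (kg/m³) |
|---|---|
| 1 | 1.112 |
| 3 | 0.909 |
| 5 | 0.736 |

D = 938 N

At 3 km, from the table: ρ = 0.909 kg/m³.
Level flight ⇒ L = W = m·g = 1560 × 9.81 = 15304 N.
Dynamic pressure q = 0.5 × 0.909 × 49.2² = 1100 Pa.
CL = 2W/(ρv²S) = 2×15304/(0.909×49.2²×14.1) = 0.9865.
CD = 0.0262 + 0.0352 × 0.9865² = 0.06046.
D = q·S·CD = 1100 × 14.1 × 0.06046 = 937.9 N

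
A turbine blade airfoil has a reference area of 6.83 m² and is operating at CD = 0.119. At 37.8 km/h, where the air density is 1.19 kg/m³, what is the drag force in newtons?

Convert speed: v = 37.8 km/h ÷ 3.6 = 10.5 m/s.
Dynamic pressure q = ½ρv² = ½ × 1.19 × 10.5² = 65.6 Pa.
D = q·S·CD = 65.6 × 6.83 × 0.119 = 53.3 N

D = 53.3 N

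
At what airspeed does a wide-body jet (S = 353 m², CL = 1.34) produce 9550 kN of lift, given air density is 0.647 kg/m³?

v = 250 m/s

L = ½ρv²S·CL ⇒ v = √(2L/(ρ·S·CL))
v = √(2 × 9.55×10^6 / (0.647 × 353 × 1.34)) = √62410 = 250 m/s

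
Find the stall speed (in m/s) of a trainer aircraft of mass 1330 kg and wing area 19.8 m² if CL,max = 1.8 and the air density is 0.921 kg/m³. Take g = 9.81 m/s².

Weight W = mg = 1330 × 9.81 = 13050 N.
V_stall = √(2W/(ρ·S·CL,max)) = √(2 × 13050 / (0.921 × 19.8 × 1.8))
V_stall = √795 = 28.2 m/s

V_stall = 28.2 m/s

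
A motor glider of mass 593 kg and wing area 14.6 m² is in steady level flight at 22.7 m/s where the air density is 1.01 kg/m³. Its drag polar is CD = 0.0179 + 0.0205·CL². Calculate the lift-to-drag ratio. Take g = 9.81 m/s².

Level flight ⇒ L = W = m·g = 593 × 9.81 = 5817.3 N.
q = ½ρv² = ½ × 1.01 × 22.7² = 260.2 Pa.
CL = W/(q·S) = 5817.3 / (260.2 × 14.6) = 1.531.
CD = 0.0179 + 0.0205 × 1.531² = 0.06596.
L/D = CL/CD = 1.531 / 0.06596 = 23.2

L/D = 23.2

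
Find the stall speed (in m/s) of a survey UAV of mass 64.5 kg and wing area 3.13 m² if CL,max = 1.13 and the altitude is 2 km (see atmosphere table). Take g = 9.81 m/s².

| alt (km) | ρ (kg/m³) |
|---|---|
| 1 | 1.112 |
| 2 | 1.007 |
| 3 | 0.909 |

At 2 km, from the table: ρ = 1.007 kg/m³.
Weight W = mg = 64.5 × 9.81 = 632.7 N.
V_stall = √(2W/(ρ·S·CL,max)) = √(2 × 632.7 / (1.007 × 3.13 × 1.13))
V_stall = √355.3 = 18.8 m/s

V_stall = 18.8 m/s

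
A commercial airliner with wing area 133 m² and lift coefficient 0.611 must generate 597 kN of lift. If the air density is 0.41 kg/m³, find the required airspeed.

v = 189 m/s

L = ½ρv²S·CL ⇒ v = √(2L/(ρ·S·CL))
v = √(2 × 5.97×10^5 / (0.41 × 133 × 0.611)) = √35840 = 189 m/s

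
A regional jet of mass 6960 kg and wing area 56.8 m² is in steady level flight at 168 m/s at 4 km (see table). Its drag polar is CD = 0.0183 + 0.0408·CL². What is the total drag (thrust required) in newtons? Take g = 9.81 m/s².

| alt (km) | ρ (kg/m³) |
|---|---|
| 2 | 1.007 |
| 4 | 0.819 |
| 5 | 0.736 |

D = 12300 N

At 4 km, from the table: ρ = 0.819 kg/m³.
In steady level flight, lift balances weight: W = mg = 6960 × 9.81 = 68278 N.
Dynamic pressure q = 0.5 × 0.819 × 168² = 11560 Pa.
CL = 2W/(ρv²S) = 2×68278/(0.819×168²×56.8) = 0.104.
CD = 0.0183 + 0.0408 × 0.104² = 0.01874.
D = q·S·CD = 11560 × 56.8 × 0.01874 = 12300 N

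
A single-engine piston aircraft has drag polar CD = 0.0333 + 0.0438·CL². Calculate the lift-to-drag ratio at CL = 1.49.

CD = 0.0333 + 0.0438 × 1.49² = 0.1305
L/D = CL/CD = 1.49 / 0.1305 = 11.4

L/D = 11.4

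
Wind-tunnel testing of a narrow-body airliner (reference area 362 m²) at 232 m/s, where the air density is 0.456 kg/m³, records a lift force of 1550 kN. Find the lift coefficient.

From L = ½ρv²S·CL, rearranging gives CL = 2L/(ρv²S).
CL = 2 × 1.55×10^6 / (0.456 × 232² × 362) = 0.349

CL = 0.349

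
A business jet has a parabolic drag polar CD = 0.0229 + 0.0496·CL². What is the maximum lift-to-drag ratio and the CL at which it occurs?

For CD = CD0 + K·CL², (L/D)max occurs at CL* = √(CD0/K) and equals 1/(2√(K·CD0)).
(L/D)max = 1/(2√(0.0496 × 0.0229)) = 1/(2 × 0.0337) = 14.8
CL* = √(0.0229/0.0496) = 0.679

(L/D)max = 14.8, at CL = 0.679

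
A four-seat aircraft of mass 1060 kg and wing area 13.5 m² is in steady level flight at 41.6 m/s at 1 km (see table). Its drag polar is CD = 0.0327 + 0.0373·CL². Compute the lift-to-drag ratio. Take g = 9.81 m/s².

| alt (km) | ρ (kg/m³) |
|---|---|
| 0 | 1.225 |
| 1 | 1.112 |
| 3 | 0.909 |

L/D = 14.1

At 1 km, from the table: ρ = 1.112 kg/m³.
Level flight ⇒ L = W = m·g = 1060 × 9.81 = 10399 N.
q = ½ρv² = ½ × 1.112 × 41.6² = 962.2 Pa.
CL = 2W/(ρv²S) = 2×10399/(1.112×41.6²×13.5) = 0.8005.
CD = 0.0327 + 0.0373 × 0.8005² = 0.0566.
L/D = CL/CD = 0.8005 / 0.0566 = 14.1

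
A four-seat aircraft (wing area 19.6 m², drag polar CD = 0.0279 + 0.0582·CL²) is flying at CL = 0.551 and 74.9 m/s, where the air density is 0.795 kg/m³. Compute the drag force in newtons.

D = 1990 N

CD = 0.0279 + 0.0582 × 0.551² = 0.04557
D = ½ρv²S·CD = ½ × 0.795 × 74.9² × 19.6 × 0.04557 = 1990 N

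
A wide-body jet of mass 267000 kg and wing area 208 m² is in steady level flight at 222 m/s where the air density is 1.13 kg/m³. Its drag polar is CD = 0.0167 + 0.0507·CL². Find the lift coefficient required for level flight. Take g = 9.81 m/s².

Level flight ⇒ L = W = m·g = 267000 × 9.81 = 2.6193×10^6 N.
q = ½ρv² = ½ × 1.13 × 222² = 27850 Pa.
CL = W/(q·S) = 2.6193×10^6 / (27850 × 208) = 0.4522.

CL = 0.452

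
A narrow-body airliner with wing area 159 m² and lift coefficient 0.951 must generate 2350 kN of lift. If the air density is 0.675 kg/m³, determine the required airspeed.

v = 215 m/s

L = ½ρv²S·CL ⇒ v = √(2L/(ρ·S·CL))
v = √(2 × 2.35×10^6 / (0.675 × 159 × 0.951)) = √46050 = 215 m/s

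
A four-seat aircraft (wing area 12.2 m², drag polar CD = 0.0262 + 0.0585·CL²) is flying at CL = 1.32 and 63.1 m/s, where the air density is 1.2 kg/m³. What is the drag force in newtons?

CD = 0.0262 + 0.0585 × 1.32² = 0.1281
D = ½ρv²S·CD = ½ × 1.2 × 63.1² × 12.2 × 0.1281 = 3730 N

D = 3730 N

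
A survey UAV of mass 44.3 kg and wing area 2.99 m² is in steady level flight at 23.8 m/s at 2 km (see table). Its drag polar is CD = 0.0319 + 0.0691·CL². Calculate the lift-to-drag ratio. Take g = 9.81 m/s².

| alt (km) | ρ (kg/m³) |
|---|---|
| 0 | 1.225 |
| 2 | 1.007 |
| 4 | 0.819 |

At 2 km, from the table: ρ = 1.007 kg/m³.
Weight W = mg = 44.3 × 9.81 = 434.58 N; in level flight L = W.
q = ½ρv² = ½ × 1.007 × 23.8² = 285.2 Pa.
CL = W/(q·S) = 434.58 / (285.2 × 2.99) = 0.5096.
CD = 0.0319 + 0.0691 × 0.5096² = 0.04985.
L/D = CL/CD = 0.5096 / 0.04985 = 10.2

L/D = 10.2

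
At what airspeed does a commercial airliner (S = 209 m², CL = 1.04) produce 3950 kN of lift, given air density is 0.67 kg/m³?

v = 233 m/s

L = ½ρv²S·CL ⇒ v = √(2L/(ρ·S·CL))
v = √(2 × 3.95×10^6 / (0.67 × 209 × 1.04)) = √54250 = 233 m/s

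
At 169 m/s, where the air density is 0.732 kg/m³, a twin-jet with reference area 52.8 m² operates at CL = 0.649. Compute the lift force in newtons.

L = ½ρv²S·CL = ½ × 0.732 × 169² × 52.8 × 0.649 = 3.58×10^5 N ≈ 358 kN

L = 3.58×10^5 N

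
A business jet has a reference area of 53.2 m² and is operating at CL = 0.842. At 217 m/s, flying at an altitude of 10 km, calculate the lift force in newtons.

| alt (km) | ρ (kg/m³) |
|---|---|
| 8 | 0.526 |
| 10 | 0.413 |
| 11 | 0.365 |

L = 4.36×10^5 N

At 10 km, from the table: ρ = 0.413 kg/m³.
L = ½ρv²S·CL = ½ × 0.413 × 217² × 53.2 × 0.842 = 4.36×10^5 N ≈ 436 kN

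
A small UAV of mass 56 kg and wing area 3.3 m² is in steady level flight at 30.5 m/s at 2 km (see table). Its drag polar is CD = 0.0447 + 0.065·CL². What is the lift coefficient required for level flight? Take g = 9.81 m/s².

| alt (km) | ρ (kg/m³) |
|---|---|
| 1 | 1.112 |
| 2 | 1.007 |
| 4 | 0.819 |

At 2 km, from the table: ρ = 1.007 kg/m³.
In steady level flight, lift balances weight: W = mg = 56 × 9.81 = 549.36 N.
Dynamic pressure q = 0.5 × 1.007 × 30.5² = 468.4 Pa.
CL = W/(q·S) = 549.36 / (468.4 × 3.3) = 0.3554.

CL = 0.355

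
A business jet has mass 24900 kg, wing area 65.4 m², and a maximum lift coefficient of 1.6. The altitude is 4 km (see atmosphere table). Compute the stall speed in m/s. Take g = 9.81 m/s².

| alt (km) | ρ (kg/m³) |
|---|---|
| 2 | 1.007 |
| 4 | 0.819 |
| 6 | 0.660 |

At 4 km, from the table: ρ = 0.819 kg/m³.
Weight W = mg = 24900 × 9.81 = 2.443×10^5 N.
From L = ½ρV²S·CL,max = W: V_stall = √(2W/(ρSCL,max)) = √(2·2.443×10^5/(0.819·65.4·1.6))
V_stall = √5701 = 75.5 m/s

V_stall = 75.5 m/s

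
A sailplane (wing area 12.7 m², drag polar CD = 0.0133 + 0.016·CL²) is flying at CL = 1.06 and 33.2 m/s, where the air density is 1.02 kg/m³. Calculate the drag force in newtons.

D = 223 N

CD = 0.0133 + 0.016 × 1.06² = 0.03128
D = ½ρv²S·CD = ½ × 1.02 × 33.2² × 12.7 × 0.03128 = 223 N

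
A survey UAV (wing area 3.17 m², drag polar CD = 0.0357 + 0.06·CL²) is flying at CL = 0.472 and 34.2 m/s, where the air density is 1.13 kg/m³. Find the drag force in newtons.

D = 103 N

CD = 0.0357 + 0.06 × 0.472² = 0.04907
D = ½ρv²S·CD = ½ × 1.13 × 34.2² × 3.17 × 0.04907 = 103 N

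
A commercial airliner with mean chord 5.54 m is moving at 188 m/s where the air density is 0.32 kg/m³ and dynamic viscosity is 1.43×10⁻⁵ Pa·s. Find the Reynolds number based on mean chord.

Re = 2.33×10^7

Re = ρ·v·c/μ = 0.32 × 188 × 5.54 / (1.43×10⁻⁵) = 2.33×10^7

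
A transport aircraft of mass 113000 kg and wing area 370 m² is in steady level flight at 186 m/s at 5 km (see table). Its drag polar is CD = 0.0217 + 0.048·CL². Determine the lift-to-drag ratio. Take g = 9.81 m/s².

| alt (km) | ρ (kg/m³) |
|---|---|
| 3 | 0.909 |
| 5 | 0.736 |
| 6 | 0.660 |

L/D = 9.66

At 5 km, from the table: ρ = 0.736 kg/m³.
In steady level flight, lift balances weight: W = mg = 113000 × 9.81 = 1.1085×10^6 N.
q = ½ρv² = ½ × 0.736 × 186² = 12730 Pa.
CL = 2W/(ρv²S) = 2×1.1085×10^6/(0.736×186²×370) = 0.2353.
CD = 0.0217 + 0.048 × 0.2353² = 0.02436.
L/D = CL/CD = 0.2353 / 0.02436 = 9.66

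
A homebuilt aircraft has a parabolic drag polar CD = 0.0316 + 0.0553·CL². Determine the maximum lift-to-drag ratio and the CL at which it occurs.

For CD = CD0 + K·CL², (L/D)max occurs at CL* = √(CD0/K) and equals 1/(2√(K·CD0)).
(L/D)max = 1/(2√(0.0553 × 0.0316)) = 1/(2 × 0.0418) = 12
CL* = √(0.0316/0.0553) = 0.756

(L/D)max = 12, at CL = 0.756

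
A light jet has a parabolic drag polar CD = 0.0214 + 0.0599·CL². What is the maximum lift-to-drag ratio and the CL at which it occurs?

For CD = CD0 + K·CL², (L/D)max occurs at CL* = √(CD0/K) and equals 1/(2√(K·CD0)).
(L/D)max = 1/(2√(0.0599 × 0.0214)) = 1/(2 × 0.0358) = 14
CL* = √(0.0214/0.0599) = 0.598

(L/D)max = 14, at CL = 0.598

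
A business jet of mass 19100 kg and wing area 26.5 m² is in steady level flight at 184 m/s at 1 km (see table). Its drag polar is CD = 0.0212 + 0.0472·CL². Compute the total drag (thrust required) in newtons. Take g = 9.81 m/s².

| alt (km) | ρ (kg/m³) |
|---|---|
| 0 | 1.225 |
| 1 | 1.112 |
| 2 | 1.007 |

D = 13900 N

At 1 km, from the table: ρ = 1.112 kg/m³.
In steady level flight, lift balances weight: W = mg = 19100 × 9.81 = 1.8737×10^5 N.
q = ½ρv² = ½ × 1.112 × 184² = 18820 Pa.
CL = W/(q·S) = 1.8737×10^5 / (18820 × 26.5) = 0.3756.
CD = 0.0212 + 0.0472 × 0.3756² = 0.02786.
D = q·S·CD = 18820 × 26.5 × 0.02786 = 13900 N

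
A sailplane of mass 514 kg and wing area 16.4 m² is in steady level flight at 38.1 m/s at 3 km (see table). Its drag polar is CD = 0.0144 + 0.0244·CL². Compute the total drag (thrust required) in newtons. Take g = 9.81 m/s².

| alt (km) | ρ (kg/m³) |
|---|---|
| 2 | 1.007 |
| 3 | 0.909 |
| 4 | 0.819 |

At 3 km, from the table: ρ = 0.909 kg/m³.
In steady level flight, lift balances weight: W = mg = 514 × 9.81 = 5042.3 N.
Dynamic pressure q = 0.5 × 0.909 × 38.1² = 659.8 Pa.
Required CL = L/(qS) = 5042.3/(659.8·16.4) = 0.466.
CD = 0.0144 + 0.0244 × 0.466² = 0.0197.
D = q·S·CD = 659.8 × 16.4 × 0.0197 = 213.1 N

D = 213 N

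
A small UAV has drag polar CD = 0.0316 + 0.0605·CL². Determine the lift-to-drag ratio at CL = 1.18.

L/D = 10.2

CD = 0.0316 + 0.0605 × 1.18² = 0.1158
L/D = CL/CD = 1.18 / 0.1158 = 10.2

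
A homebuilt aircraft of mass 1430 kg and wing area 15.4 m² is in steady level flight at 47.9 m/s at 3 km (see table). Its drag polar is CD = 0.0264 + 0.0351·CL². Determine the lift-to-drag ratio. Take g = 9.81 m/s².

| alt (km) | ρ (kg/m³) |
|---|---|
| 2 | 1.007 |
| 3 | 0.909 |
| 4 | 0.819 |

At 3 km, from the table: ρ = 0.909 kg/m³.
In steady level flight, lift balances weight: W = mg = 1430 × 9.81 = 14028 N.
Dynamic pressure q = 0.5 × 0.909 × 47.9² = 1043 Pa.
Required CL = L/(qS) = 14028/(1043·15.4) = 0.8735.
CD = 0.0264 + 0.0351 × 0.8735² = 0.05318.
L/D = CL/CD = 0.8735 / 0.05318 = 16.4

L/D = 16.4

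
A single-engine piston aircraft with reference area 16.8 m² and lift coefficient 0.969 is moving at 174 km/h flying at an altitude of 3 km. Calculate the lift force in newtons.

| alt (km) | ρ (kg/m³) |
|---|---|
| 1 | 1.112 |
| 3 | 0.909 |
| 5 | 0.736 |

L = 17300 N

At 3 km, from the table: ρ = 0.909 kg/m³.
Convert speed: v = 174 km/h ÷ 3.6 = 48.33 m/s.
Dynamic pressure q = ½ρv² = ½ × 0.909 × 48.33² = 1062 Pa.
L = q·S·CL = 1062 × 16.8 × 0.969 = 17300 N ≈ 17.3 kN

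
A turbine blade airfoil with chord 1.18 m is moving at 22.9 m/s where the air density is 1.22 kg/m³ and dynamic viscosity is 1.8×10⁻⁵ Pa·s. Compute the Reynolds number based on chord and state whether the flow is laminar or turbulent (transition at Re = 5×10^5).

Re = ρ·v·c/μ = 1.22 × 22.9 × 1.18 / (1.8×10⁻⁵) = 1.83×10^6
Since 1.83×10^6 > 5×10^5, the flow is turbulent.

Re = 1.83×10^6 (turbulent)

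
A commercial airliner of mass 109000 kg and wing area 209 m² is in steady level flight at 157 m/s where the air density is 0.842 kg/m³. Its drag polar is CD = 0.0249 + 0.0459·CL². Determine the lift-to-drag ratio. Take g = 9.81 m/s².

L/D = 13.7

Level flight ⇒ L = W = m·g = 109000 × 9.81 = 1.0693×10^6 N.
q = ½ρv² = ½ × 0.842 × 157² = 10380 Pa.
Required CL = L/(qS) = 1.0693×10^6/(10380·209) = 0.493.
CD = 0.0249 + 0.0459 × 0.493² = 0.03606.
L/D = CL/CD = 0.493 / 0.03606 = 13.7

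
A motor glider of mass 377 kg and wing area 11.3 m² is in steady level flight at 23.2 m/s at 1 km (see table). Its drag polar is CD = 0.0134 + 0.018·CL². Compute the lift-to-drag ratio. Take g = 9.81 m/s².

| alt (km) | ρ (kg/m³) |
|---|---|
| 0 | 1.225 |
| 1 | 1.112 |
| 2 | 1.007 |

L/D = 31.3

At 1 km, from the table: ρ = 1.112 kg/m³.
In steady level flight, lift balances weight: W = mg = 377 × 9.81 = 3698.4 N.
q = ½ρv² = ½ × 1.112 × 23.2² = 299.3 Pa.
CL = W/(q·S) = 3698.4 / (299.3 × 11.3) = 1.094.
CD = 0.0134 + 0.018 × 1.094² = 0.03493.
L/D = CL/CD = 1.094 / 0.03493 = 31.3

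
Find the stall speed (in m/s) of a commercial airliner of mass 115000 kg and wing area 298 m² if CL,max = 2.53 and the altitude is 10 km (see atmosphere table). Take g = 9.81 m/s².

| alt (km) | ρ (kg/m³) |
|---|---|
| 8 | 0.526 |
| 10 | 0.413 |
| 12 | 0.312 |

At 10 km, from the table: ρ = 0.413 kg/m³.
At stall, lift equals weight: L = W = m·g = 115000 × 9.81 = 1.128×10^6 N.
From L = ½ρV²S·CL,max = W: V_stall = √(2W/(ρSCL,max)) = √(2·1.128×10^6/(0.413·298·2.53))
V_stall = √7246 = 85.1 m/s

V_stall = 85.1 m/s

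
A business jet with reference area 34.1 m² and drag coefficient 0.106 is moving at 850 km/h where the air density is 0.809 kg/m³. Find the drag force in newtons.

D = 81500 N

Convert speed: v = 850 km/h ÷ 3.6 = 236.1 m/s.
Dynamic pressure q = ½ρv² = ½ × 0.809 × 236.1² = 22550 Pa.
D = q·S·CD = 22550 × 34.1 × 0.106 = 81500 N ≈ 81.5 kN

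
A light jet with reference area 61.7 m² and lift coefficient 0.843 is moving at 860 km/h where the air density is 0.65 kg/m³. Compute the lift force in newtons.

Convert speed: v = 860 km/h ÷ 3.6 = 238.9 m/s.
L = ½ρv²S·CL = ½ × 0.65 × 238.9² × 61.7 × 0.843 = 9.65×10^5 N ≈ 965 kN

L = 9.65×10^5 N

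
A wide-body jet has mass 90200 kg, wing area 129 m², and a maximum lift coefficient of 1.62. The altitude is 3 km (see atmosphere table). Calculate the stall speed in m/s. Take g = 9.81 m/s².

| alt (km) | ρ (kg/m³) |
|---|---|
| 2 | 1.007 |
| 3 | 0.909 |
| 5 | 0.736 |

At 3 km, from the table: ρ = 0.909 kg/m³.
Stall occurs when L = W at CL,max. W = mg = 90200 × 9.81 = 8.849×10^5 N.
From L = ½ρV²S·CL,max = W: V_stall = √(2W/(ρSCL,max)) = √(2·8.849×10^5/(0.909·129·1.62))
V_stall = √9316 = 96.5 m/s

V_stall = 96.5 m/s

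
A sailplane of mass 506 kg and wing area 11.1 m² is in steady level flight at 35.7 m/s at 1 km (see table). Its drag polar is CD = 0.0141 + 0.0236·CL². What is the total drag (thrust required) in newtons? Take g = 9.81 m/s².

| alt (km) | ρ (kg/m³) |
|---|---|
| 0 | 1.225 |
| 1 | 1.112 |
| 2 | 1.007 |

At 1 km, from the table: ρ = 1.112 kg/m³.
In steady level flight, lift balances weight: W = mg = 506 × 9.81 = 4963.9 N.
Dynamic pressure q = 0.5 × 1.112 × 35.7² = 708.6 Pa.
CL = W/(q·S) = 4963.9 / (708.6 × 11.1) = 0.6311.
CD = 0.0141 + 0.0236 × 0.6311² = 0.0235.
D = q·S·CD = 708.6 × 11.1 × 0.0235 = 184.8 N

D = 185 N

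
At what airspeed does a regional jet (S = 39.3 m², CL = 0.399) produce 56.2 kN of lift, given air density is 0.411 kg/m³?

v = 132 m/s

L = ½ρv²S·CL ⇒ v = √(2L/(ρ·S·CL))
v = √(2 × 56200 / (0.411 × 39.3 × 0.399)) = √17440 = 132 m/s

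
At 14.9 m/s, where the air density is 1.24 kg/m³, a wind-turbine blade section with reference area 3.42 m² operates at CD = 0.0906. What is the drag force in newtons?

D = 42.6 N

D = ½ρv²S·CD = ½ × 1.24 × 14.9² × 3.42 × 0.0906 = 42.6 N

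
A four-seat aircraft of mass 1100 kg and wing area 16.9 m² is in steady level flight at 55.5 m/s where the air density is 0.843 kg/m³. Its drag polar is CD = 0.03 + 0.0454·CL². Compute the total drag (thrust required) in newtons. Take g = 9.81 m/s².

D = 899 N

Weight W = mg = 1100 × 9.81 = 10791 N; in level flight L = W.
Dynamic pressure q = 0.5 × 0.843 × 55.5² = 1298 Pa.
CL = W/(q·S) = 10791 / (1298 × 16.9) = 0.4918.
CD = 0.03 + 0.0454 × 0.4918² = 0.04098.
D = q·S·CD = 1298 × 16.9 × 0.04098 = 899.2 N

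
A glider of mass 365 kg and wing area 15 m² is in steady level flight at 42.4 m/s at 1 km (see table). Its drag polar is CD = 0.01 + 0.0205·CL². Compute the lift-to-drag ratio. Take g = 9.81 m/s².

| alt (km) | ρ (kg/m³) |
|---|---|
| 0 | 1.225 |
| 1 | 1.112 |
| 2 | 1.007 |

L/D = 21.4

At 1 km, from the table: ρ = 1.112 kg/m³.
Level flight ⇒ L = W = m·g = 365 × 9.81 = 3580.7 N.
q = ½ρv² = ½ × 1.112 × 42.4² = 999.6 Pa.
Required CL = L/(qS) = 3580.7/(999.6·15) = 0.2388.
CD = 0.01 + 0.0205 × 0.2388² = 0.01117.
L/D = CL/CD = 0.2388 / 0.01117 = 21.4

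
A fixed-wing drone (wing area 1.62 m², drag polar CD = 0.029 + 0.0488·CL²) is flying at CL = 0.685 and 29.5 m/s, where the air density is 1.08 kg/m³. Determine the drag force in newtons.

D = 39.5 N

CD = 0.029 + 0.0488 × 0.685² = 0.0519
D = ½ρv²S·CD = ½ × 1.08 × 29.5² × 1.62 × 0.0519 = 39.5 N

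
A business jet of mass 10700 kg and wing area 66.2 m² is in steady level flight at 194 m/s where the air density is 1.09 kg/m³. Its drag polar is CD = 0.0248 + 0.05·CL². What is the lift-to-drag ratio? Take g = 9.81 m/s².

L/D = 3.08

Weight W = mg = 10700 × 9.81 = 1.0497×10^5 N; in level flight L = W.
q = ½ρv² = ½ × 1.09 × 194² = 20510 Pa.
CL = W/(q·S) = 1.0497×10^5 / (20510 × 66.2) = 0.0773.
CD = 0.0248 + 0.05 × 0.0773² = 0.0251.
L/D = CL/CD = 0.0773 / 0.0251 = 3.08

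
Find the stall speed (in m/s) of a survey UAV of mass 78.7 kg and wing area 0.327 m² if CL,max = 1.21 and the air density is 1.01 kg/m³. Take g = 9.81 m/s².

V_stall = 62.2 m/s

At stall, lift equals weight: L = W = m·g = 78.7 × 9.81 = 772 N.
From L = ½ρV²S·CL,max = W: V_stall = √(2W/(ρSCL,max)) = √(2·772/(1.01·0.327·1.21))
V_stall = √3864 = 62.2 m/s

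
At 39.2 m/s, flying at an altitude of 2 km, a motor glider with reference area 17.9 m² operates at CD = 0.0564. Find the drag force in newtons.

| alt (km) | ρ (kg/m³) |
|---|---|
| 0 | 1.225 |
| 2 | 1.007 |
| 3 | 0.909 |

At 2 km, from the table: ρ = 1.007 kg/m³.
Dynamic pressure q = ½ρv² = ½ × 1.007 × 39.2² = 773.7 Pa.
D = q·S·CD = 773.7 × 17.9 × 0.0564 = 781 N

D = 781 N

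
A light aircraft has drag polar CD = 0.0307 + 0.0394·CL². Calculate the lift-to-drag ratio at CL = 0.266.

CD = 0.0307 + 0.0394 × 0.266² = 0.03349
L/D = CL/CD = 0.266 / 0.03349 = 7.94

L/D = 7.94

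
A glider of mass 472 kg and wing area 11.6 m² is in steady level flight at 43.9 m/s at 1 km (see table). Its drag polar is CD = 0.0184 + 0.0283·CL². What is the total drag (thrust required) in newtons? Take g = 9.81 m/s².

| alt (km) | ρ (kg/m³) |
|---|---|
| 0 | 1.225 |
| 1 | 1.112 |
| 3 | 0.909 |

D = 278 N

At 1 km, from the table: ρ = 1.112 kg/m³.
Level flight ⇒ L = W = m·g = 472 × 9.81 = 4630.3 N.
Dynamic pressure q = 0.5 × 1.112 × 43.9² = 1072 Pa.
CL = 2W/(ρv²S) = 2×4630.3/(1.112×43.9²×11.6) = 0.3725.
CD = 0.0184 + 0.0283 × 0.3725² = 0.02233.
D = q·S·CD = 1072 × 11.6 × 0.02233 = 277.5 N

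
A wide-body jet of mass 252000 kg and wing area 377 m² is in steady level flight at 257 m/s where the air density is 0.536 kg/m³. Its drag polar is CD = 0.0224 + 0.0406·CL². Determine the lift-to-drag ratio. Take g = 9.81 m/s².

In steady level flight, lift balances weight: W = mg = 252000 × 9.81 = 2.4721×10^6 N.
q = ½ρv² = ½ × 0.536 × 257² = 17700 Pa.
CL = 2W/(ρv²S) = 2×2.4721×10^6/(0.536×257²×377) = 0.3704.
CD = 0.0224 + 0.0406 × 0.3704² = 0.02797.
L/D = CL/CD = 0.3704 / 0.02797 = 13.2

L/D = 13.2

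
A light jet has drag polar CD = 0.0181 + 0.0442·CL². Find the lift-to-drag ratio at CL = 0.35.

CD = 0.0181 + 0.0442 × 0.35² = 0.02351
L/D = CL/CD = 0.35 / 0.02351 = 14.9

L/D = 14.9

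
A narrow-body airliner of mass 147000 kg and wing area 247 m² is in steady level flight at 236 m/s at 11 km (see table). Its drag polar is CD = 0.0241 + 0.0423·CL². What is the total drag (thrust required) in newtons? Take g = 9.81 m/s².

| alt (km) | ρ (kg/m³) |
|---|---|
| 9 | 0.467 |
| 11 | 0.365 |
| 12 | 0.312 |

D = 95500 N

At 11 km, from the table: ρ = 0.365 kg/m³.
In steady level flight, lift balances weight: W = mg = 147000 × 9.81 = 1.4421×10^6 N.
q = ½ρv² = ½ × 0.365 × 236² = 10160 Pa.
CL = W/(q·S) = 1.4421×10^6 / (10160 × 247) = 0.5744.
CD = 0.0241 + 0.0423 × 0.5744² = 0.03806.
D = q·S·CD = 10160 × 247 × 0.03806 = 95540 N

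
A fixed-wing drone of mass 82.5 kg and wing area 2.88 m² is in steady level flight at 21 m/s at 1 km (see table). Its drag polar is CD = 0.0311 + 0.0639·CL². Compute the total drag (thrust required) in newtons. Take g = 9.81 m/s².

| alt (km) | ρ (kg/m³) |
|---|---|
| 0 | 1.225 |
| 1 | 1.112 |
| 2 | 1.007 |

At 1 km, from the table: ρ = 1.112 kg/m³.
In steady level flight, lift balances weight: W = mg = 82.5 × 9.81 = 809.33 N.
Dynamic pressure q = 0.5 × 1.112 × 21² = 245.2 Pa.
CL = 2W/(ρv²S) = 2×809.33/(1.112×21²×2.88) = 1.146.
CD = 0.0311 + 0.0639 × 1.146² = 0.115.
D = q·S·CD = 245.2 × 2.88 × 0.115 = 81.23 N

D = 81.2 N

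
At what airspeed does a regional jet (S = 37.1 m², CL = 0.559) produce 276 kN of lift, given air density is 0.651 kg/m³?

v = 202 m/s

L = ½ρv²S·CL ⇒ v = √(2L/(ρ·S·CL))
v = √(2 × 2.76×10^5 / (0.651 × 37.1 × 0.559)) = √40890 = 202 m/s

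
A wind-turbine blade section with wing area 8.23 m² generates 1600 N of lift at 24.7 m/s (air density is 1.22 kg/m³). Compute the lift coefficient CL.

CL = 0.522

From L = ½ρv²S·CL, rearranging gives CL = 2L/(ρv²S).
CL = 2 × 1600 / (1.22 × 24.7² × 8.23) = 0.522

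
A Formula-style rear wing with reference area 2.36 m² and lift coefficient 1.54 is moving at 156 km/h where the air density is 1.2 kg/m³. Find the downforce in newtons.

L = 4090 N

Convert speed: v = 156 km/h ÷ 3.6 = 43.33 m/s.
L = ½ρv²S·CL = ½ × 1.2 × 43.33² × 2.36 × 1.54 = 4090 N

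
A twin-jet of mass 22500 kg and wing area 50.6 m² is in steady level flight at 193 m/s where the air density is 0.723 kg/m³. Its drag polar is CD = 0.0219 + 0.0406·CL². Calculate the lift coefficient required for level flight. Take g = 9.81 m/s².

CL = 0.324

Level flight ⇒ L = W = m·g = 22500 × 9.81 = 2.2072×10^5 N.
q = ½ρv² = ½ × 0.723 × 193² = 13470 Pa.
CL = 2W/(ρv²S) = 2×2.2072×10^5/(0.723×193²×50.6) = 0.324.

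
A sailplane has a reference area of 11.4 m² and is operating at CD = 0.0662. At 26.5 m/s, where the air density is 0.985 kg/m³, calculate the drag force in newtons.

D = 261 N

Dynamic pressure q = ½ρv² = ½ × 0.985 × 26.5² = 345.9 Pa.
D = q·S·CD = 345.9 × 11.4 × 0.0662 = 261 N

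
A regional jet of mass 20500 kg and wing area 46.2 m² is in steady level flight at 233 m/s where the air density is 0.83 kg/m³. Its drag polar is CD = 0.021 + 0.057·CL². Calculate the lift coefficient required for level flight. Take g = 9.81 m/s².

Level flight ⇒ L = W = m·g = 20500 × 9.81 = 2.011×10^5 N.
Dynamic pressure q = 0.5 × 0.83 × 233² = 22530 Pa.
Required CL = L/(qS) = 2.011×10^5/(22530·46.2) = 0.1932.

CL = 0.193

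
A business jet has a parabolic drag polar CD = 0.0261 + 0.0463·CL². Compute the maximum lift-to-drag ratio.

For CD = CD0 + K·CL², (L/D)max occurs at CL* = √(CD0/K) and equals 1/(2√(K·CD0)).
(L/D)max = 1/(2√(0.0463 × 0.0261)) = 1/(2 × 0.03476) = 14.4

(L/D)max = 14.4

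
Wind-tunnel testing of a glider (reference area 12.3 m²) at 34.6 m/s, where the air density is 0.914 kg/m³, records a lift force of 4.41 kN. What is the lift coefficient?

CL = 0.655

From L = ½ρv²S·CL, rearranging gives CL = 2L/(ρv²S).
CL = 2 × 4410 / (0.914 × 34.6² × 12.3) = 0.655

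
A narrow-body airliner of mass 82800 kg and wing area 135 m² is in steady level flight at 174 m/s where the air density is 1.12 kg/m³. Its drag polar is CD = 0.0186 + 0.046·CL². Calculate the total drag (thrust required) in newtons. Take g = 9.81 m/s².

D = 55800 N

Weight W = mg = 82800 × 9.81 = 8.1227×10^5 N; in level flight L = W.
Dynamic pressure q = 0.5 × 1.12 × 174² = 16950 Pa.
Required CL = L/(qS) = 8.1227×10^5/(16950·135) = 0.3549.
CD = 0.0186 + 0.046 × 0.3549² = 0.02439.
D = q·S·CD = 16950 × 135 × 0.02439 = 55830 N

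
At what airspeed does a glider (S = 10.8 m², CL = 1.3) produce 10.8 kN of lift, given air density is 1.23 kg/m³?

L = ½ρv²S·CL ⇒ v = √(2L/(ρ·S·CL))
v = √(2 × 10800 / (1.23 × 10.8 × 1.3)) = √1251 = 35.4 m/s

v = 35.4 m/s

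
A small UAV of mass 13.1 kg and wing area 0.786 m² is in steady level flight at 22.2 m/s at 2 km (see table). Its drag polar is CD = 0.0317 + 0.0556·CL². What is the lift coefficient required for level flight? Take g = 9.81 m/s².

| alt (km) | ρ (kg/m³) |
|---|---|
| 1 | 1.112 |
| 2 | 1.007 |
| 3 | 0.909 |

At 2 km, from the table: ρ = 1.007 kg/m³.
Level flight ⇒ L = W = m·g = 13.1 × 9.81 = 128.51 N.
Dynamic pressure q = 0.5 × 1.007 × 22.2² = 248.1 Pa.
CL = W/(q·S) = 128.51 / (248.1 × 0.786) = 0.6589.

CL = 0.659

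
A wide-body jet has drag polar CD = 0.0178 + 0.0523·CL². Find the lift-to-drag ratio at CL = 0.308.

L/D = 13.5

CD = 0.0178 + 0.0523 × 0.308² = 0.02276
L/D = CL/CD = 0.308 / 0.02276 = 13.5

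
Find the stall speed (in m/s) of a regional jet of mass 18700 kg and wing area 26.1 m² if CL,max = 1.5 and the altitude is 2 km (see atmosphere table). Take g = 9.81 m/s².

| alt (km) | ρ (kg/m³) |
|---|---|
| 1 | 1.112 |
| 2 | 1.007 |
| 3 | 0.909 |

At 2 km, from the table: ρ = 1.007 kg/m³.
At stall, lift equals weight: L = W = m·g = 18700 × 9.81 = 1.834×10^5 N.
V_stall = √(2W/(ρ·S·CL,max)) = √(2 × 1.834×10^5 / (1.007 × 26.1 × 1.5))
V_stall = √9306 = 96.5 m/s

V_stall = 96.5 m/s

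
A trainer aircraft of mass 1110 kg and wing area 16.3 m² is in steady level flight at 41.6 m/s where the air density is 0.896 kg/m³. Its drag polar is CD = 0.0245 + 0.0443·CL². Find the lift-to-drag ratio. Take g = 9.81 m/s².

In steady level flight, lift balances weight: W = mg = 1110 × 9.81 = 10889 N.
Dynamic pressure q = 0.5 × 0.896 × 41.6² = 775.3 Pa.
Required CL = L/(qS) = 10889/(775.3·16.3) = 0.8617.
CD = 0.0245 + 0.0443 × 0.8617² = 0.05739.
L/D = CL/CD = 0.8617 / 0.05739 = 15

L/D = 15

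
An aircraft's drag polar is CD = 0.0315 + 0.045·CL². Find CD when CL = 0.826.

CD = 0.0315 + 0.045 × 0.826² = 0.0315 + 0.0307 = 0.0622

CD = 0.0622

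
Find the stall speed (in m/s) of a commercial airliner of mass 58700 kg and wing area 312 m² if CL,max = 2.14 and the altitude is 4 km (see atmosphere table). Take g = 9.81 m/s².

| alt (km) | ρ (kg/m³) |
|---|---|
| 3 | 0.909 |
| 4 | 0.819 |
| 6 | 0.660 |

At 4 km, from the table: ρ = 0.819 kg/m³.
Stall occurs when L = W at CL,max. W = mg = 58700 × 9.81 = 5.758×10^5 N.
From L = ½ρV²S·CL,max = W: V_stall = √(2W/(ρSCL,max)) = √(2·5.758×10^5/(0.819·312·2.14))
V_stall = √2106 = 45.9 m/s

V_stall = 45.9 m/s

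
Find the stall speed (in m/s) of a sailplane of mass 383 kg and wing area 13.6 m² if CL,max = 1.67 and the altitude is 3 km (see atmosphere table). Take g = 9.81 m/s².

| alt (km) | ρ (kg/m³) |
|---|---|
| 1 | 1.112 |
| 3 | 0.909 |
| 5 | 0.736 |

V_stall = 19.1 m/s

At 3 km, from the table: ρ = 0.909 kg/m³.
Weight W = mg = 383 × 9.81 = 3757 N.
From L = ½ρV²S·CL,max = W: V_stall = √(2W/(ρSCL,max)) = √(2·3757/(0.909·13.6·1.67))
V_stall = √364 = 19.1 m/s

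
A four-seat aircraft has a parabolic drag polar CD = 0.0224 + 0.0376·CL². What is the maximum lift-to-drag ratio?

(L/D)max = 17.2

For CD = CD0 + K·CL², (L/D)max occurs at CL* = √(CD0/K) and equals 1/(2√(K·CD0)).
(L/D)max = 1/(2√(0.0376 × 0.0224)) = 1/(2 × 0.02902) = 17.2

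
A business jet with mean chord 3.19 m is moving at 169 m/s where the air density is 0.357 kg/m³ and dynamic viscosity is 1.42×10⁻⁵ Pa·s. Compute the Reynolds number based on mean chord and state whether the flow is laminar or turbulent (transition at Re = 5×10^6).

Re = 1.36×10^7 (turbulent)

Re = ρ·v·c/μ = 0.357 × 169 × 3.19 / (1.42×10⁻⁵) = 1.36×10^7
Since 1.36×10^7 > 5×10^6, the flow is turbulent.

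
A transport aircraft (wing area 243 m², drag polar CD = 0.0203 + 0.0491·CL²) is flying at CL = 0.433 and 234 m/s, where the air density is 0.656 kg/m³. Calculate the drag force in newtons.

D = 1.29×10^5 N

CD = 0.0203 + 0.0491 × 0.433² = 0.02951
D = ½ρv²S·CD = ½ × 0.656 × 234² × 243 × 0.02951 = 1.29×10^5 N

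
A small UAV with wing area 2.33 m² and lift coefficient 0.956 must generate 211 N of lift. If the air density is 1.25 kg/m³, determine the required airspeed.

v = 12.3 m/s

L = ½ρv²S·CL ⇒ v = √(2L/(ρ·S·CL))
v = √(2 × 211 / (1.25 × 2.33 × 0.956)) = √151.6 = 12.3 m/s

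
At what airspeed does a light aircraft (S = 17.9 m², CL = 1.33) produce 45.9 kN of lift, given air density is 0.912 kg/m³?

v = 65 m/s

L = ½ρv²S·CL ⇒ v = √(2L/(ρ·S·CL))
v = √(2 × 45900 / (0.912 × 17.9 × 1.33)) = √4228 = 65 m/s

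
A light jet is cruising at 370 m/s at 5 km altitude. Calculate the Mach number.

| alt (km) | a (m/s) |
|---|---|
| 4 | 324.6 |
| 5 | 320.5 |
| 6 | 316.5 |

At 5 km, from the table: a = 320.5 m/s.
M = v/a = 370 / 320.5 = 1.15

M = 1.15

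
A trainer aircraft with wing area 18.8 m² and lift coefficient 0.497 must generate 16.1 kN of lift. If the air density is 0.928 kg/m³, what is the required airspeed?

v = 60.9 m/s

L = ½ρv²S·CL ⇒ v = √(2L/(ρ·S·CL))
v = √(2 × 16100 / (0.928 × 18.8 × 0.497)) = √3714 = 60.9 m/s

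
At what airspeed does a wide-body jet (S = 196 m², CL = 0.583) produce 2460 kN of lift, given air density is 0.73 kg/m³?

v = 243 m/s

L = ½ρv²S·CL ⇒ v = √(2L/(ρ·S·CL))
v = √(2 × 2.46×10^6 / (0.73 × 196 × 0.583)) = √58980 = 243 m/s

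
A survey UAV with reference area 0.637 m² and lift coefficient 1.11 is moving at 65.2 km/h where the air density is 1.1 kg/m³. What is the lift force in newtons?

Convert speed: v = 65.2 km/h ÷ 3.6 = 18.11 m/s.
Dynamic pressure q = ½ρv² = ½ × 1.1 × 18.11² = 180.4 Pa.
L = q·S·CL = 180.4 × 0.637 × 1.11 = 128 N

L = 128 N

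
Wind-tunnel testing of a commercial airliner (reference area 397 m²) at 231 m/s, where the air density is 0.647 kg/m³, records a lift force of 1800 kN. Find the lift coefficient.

From L = ½ρv²S·CL, rearranging gives CL = 2L/(ρv²S).
CL = 2 × 1.8×10^6 / (0.647 × 231² × 397) = 0.263

CL = 0.263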